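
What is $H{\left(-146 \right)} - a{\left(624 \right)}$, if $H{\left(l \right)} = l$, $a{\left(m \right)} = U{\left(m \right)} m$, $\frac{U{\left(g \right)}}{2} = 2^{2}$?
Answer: $-5138$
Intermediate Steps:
$U{\left(g \right)} = 8$ ($U{\left(g \right)} = 2 \cdot 2^{2} = 2 \cdot 4 = 8$)
$a{\left(m \right)} = 8 m$
$H{\left(-146 \right)} - a{\left(624 \right)} = -146 - 8 \cdot 624 = -146 - 4992 = -5138$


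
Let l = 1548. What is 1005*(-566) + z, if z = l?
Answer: -567282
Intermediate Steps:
z = 1548
1005*(-566) + z = 1005*(-566) + 1548 = -568830 + 1548 = -567282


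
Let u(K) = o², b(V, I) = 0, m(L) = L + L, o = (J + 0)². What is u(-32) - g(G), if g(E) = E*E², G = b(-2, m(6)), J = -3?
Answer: 81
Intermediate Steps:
o = 9 (o = (-3 + 0)² = (-3)² = 9)
m(L) = 2*L
u(K) = 81 (u(K) = 9² = 81)
G = 0
g(E) = E³
u(-32) - g(G) = 81 - 1*0³ = 81 - 1*0 = 81 + 0 = 81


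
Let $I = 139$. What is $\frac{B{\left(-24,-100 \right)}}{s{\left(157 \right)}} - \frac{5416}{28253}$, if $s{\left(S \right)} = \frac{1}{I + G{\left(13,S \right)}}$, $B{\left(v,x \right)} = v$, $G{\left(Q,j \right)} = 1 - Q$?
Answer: $- \frac{86120560}{28253} \approx -3048.2$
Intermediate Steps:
$s{\left(S \right)} = \frac{1}{127}$ ($s{\left(S \right)} = \frac{1}{139 + \left(1 - 13\right)} = \frac{1}{139 - 12} = \frac{1}{127}$)
$\frac{B{\left(-24,-100 \right)}}{s{\left(157 \right)}} - \frac{5416}{28253} = - 24 \frac{1}{\frac{1}{127}} - \frac{5416}{28253} = \left(-24\right) 127 - \frac{5416}{28253} = -3048 - \frac{5416}{28253} = - \frac{86120560}{28253}$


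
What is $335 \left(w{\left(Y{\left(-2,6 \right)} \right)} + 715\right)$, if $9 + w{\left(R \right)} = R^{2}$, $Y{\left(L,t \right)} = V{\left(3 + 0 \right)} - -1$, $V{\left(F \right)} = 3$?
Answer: $241870$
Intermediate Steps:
$Y{\left(L,t \right)} = 4$ ($Y{\left(L,t \right)} = 3 - -1 = 3 + 1 = 4$)
$w{\left(R \right)} = -9 + R^{2}$
$335 \left(w{\left(Y{\left(-2,6 \right)} \right)} + 715\right) = 335 \left(\left(-9 + 4^{2}\right) + 715\right) = 335 \left(\left(-9 + 16\right) + 715\right) = 335 \left(7 + 715\right) = 335 \cdot 722 = 241870$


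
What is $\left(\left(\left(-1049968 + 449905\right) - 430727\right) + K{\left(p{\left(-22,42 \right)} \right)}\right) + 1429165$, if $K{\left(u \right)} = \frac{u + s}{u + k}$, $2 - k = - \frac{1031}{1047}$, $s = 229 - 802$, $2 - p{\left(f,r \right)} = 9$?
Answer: $\frac{418843940}{1051} \approx 3.9852 \cdot 10^{5}$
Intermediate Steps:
$p{\left(f,r \right)} = -7$ ($p{\left(f,r \right)} = 2 - 9 = -7$)
$s = -573$ ($s = 229 - 802 = -573$)
$k = \frac{3125}{1047}$ ($k = 2 - - \frac{1031}{1047} = 2 + \frac{1031}{1047} = \frac{3125}{1047} \approx 2.9847$)
$K{\left(u \right)} = \frac{-573 + u}{\frac{3125}{1047} + u}$ ($K{\left(u \right)} = \frac{u - 573}{u + \frac{3125}{1047}} = \frac{-573 + u}{\frac{3125}{1047} + u}$)
$\left(\left(\left(-1049968 + 449905\right) - 430727\right) + K{\left(p{\left(-22,42 \right)} \right)}\right) + 1429165 = \left(\left(\left(-1049968 + 449905\right) - 430727\right) + \frac{1047 \left(-573 - 7\right)}{3125 + 1047 \left(-7\right)}\right) + 1429165 = \left(\left(-600063 - 430727\right) + 1047 \frac{1}{3125 - 7329} \left(-580\right)\right) + 1429165 = \left(-1030790 + 1047 \frac{1}{-4204} \left(-580\right)\right) + 1429165 = \left(-1030790 + 1047 \left(- \frac{1}{4204}\right) \left(-580\right)\right) + 1429165 = \left(-1030790 + \frac{151815}{1051}\right) + 1429165 = - \frac{1083208475}{1051} + 1429165 = \frac{418843940}{1051}$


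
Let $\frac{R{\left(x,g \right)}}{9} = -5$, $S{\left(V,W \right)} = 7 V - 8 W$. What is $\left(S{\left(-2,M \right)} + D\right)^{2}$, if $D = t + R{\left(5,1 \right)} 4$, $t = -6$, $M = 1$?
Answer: $43264$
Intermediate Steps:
$S{\left(V,W \right)} = - 8 W + 7 V$
$R{\left(x,g \right)} = -45$ ($R{\left(x,g \right)} = 9 \left(-5\right) = -45$)
$D = -186$ ($D = -6 - 180 = -186$)
$\left(S{\left(-2,M \right)} + D\right)^{2} = \left(\left(\left(-8\right) 1 + 7 \left(-2\right)\right) - 186\right)^{2} = \left(\left(-8 - 14\right) - 186\right)^{2} = \left(-22 - 186\right)^{2} = \left(-208\right)^{2} = 43264$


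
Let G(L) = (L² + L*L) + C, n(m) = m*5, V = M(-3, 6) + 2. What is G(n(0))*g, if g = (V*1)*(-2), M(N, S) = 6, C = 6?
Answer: -96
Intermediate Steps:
V = 8 (V = 6 + 2 = 8)
n(m) = 5*m
G(L) = 6 + 2*L² (G(L) = (L² + L*L) + 6 = (L² + L²) + 6 = 2*L² + 6 = 6 + 2*L²)
g = -16 (g = (8*1)*(-2) = 8*(-2) = -16)
G(n(0))*g = (6 + 2*(5*0)²)*(-16) = (6 + 2*0²)*(-16) = (6 + 2*0)*(-16) = (6 + 0)*(-16) = 6*(-16) = -96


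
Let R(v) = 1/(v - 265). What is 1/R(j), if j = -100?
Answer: -365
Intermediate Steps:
R(v) = 1/(-265 + v)
1/R(j) = 1/(1/(-265 - 100)) = 1/(1/(-365)) = 1/(-1/365) = -365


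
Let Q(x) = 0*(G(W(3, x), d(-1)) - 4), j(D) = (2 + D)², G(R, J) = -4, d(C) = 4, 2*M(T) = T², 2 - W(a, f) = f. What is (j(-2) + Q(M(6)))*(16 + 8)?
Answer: 0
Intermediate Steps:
W(a, f) = 2 - f
M(T) = T²/2
Q(x) = 0 (Q(x) = 0*(-4 - 4) = 0*(-8) = 0)
(j(-2) + Q(M(6)))*(16 + 8) = ((2 - 2)² + 0)*(16 + 8) = (0² + 0)*24 = (0 + 0)*24 = 0*24 = 0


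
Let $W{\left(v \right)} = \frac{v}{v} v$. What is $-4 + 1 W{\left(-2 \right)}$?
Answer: $-6$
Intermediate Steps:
$W{\left(v \right)} = v$ ($W{\left(v \right)} = 1 v = v$)
$-4 + 1 W{\left(-2 \right)} = -4 + 1 \left(-2\right) = -4 - 2 = -6$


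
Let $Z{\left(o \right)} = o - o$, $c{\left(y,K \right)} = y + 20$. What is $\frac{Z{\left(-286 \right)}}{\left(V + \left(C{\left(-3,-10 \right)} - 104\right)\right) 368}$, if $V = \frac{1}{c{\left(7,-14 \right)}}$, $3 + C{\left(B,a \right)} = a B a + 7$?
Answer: $0$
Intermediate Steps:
$c{\left(y,K \right)} = 20 + y$
$C{\left(B,a \right)} = 4 + B a^{2}$ ($C{\left(B,a \right)} = -3 + \left(a B a + 7\right) = -3 + \left(B a a + 7\right) = -3 + \left(B a^{2} + 7\right) = -3 + \left(7 + B a^{2}\right) = 4 + B a^{2}$)
$V = \frac{1}{27}$ ($V = \frac{1}{20 + 7} = \frac{1}{27} \approx 0.037037$)
$Z{\left(o \right)} = 0$
$\frac{Z{\left(-286 \right)}}{\left(V + \left(C{\left(-3,-10 \right)} - 104\right)\right) 368} = \frac{0}{\left(\frac{1}{27} + \left(\left(4 - 3 \left(-10\right)^{2}\right) - 104\right)\right) 368} = \frac{0}{\left(\frac{1}{27} + \left(\left(4 - 300\right) - 104\right)\right) 368} = \frac{0}{\left(\frac{1}{27} - 400\right) 368} = \frac{0}{\left(- \frac{10799}{27}\right) 368} = \frac{0}{- \frac{3974032}{27}} = 0 \left(- \frac{27}{3974032}\right) = 0$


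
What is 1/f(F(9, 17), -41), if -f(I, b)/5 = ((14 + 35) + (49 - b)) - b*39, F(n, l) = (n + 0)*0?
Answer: -1/8690 ≈ -0.00011507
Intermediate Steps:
F(n, l) = 0 (F(n, l) = n*0 = 0)
f(I, b) = -490 + 200*b (f(I, b) = -5*(((14 + 35) + (49 - b)) - b*39) = -5*((49 + (49 - b)) - 39*b) = -5*((98 - b) - 39*b) = -5*(98 - 40*b) = -490 + 200*b)
1/f(F(9, 17), -41) = 1/(-490 + 200*(-41)) = 1/(-490 - 8200) = 1/(-8690) = -1/8690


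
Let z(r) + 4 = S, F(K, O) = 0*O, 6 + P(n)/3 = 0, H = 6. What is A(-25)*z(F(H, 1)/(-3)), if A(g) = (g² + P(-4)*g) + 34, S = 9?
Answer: 5545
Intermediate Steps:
P(n) = -18 (P(n) = -18 + 3*0 = -18 + 0 = -18)
F(K, O) = 0
A(g) = 34 + g² - 18*g (A(g) = (g² - 18*g) + 34 = 34 + g² - 18*g)
z(r) = 5 (z(r) = -4 + 9 = 5)
A(-25)*z(F(H, 1)/(-3)) = (34 + (-25)² - 18*(-25))*5 = (34 + 625 + 450)*5 = 1109*5 = 5545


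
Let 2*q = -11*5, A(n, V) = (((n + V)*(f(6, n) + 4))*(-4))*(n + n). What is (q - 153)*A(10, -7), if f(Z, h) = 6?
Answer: 433200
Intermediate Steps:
A(n, V) = 2*n*(-40*V - 40*n) (A(n, V) = (((n + V)*(6 + 4))*(-4))*(n + n) = (((V + n)*10)*(-4))*(2*n) = ((10*V + 10*n)*(-4))*(2*n) = (-40*V - 40*n)*(2*n) = 2*n*(-40*V - 40*n))
q = -55/2 (q = (-11*5)/2 = (½)*(-55) = -55/2 ≈ -27.500)
(q - 153)*A(10, -7) = (-55/2 - 153)*(-80*10*(-7 + 10)) = -(-14440)*10*3 = -361/2*(-2400) = 433200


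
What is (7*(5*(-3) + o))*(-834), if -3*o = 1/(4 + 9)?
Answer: 1140356/13 ≈ 87720.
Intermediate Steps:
o = -1/39 (o = -1/(3*(4 + 9)) = -⅓/13 = -⅓*1/13 = -1/39 ≈ -0.025641)
(7*(5*(-3) + o))*(-834) = (7*(5*(-3) - 1/39))*(-834) = (7*(-15 - 1/39))*(-834) = (7*(-586/39))*(-834) = -4102/39*(-834) = 1140356/13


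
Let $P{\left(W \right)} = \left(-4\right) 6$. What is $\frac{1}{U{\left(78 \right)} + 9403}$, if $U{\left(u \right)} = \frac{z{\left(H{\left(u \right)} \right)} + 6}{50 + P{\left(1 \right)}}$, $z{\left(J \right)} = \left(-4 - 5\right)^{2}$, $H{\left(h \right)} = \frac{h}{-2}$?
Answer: $\frac{26}{244565} \approx 0.00010631$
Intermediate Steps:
$P{\left(W \right)} = -24$
$H{\left(h \right)} = - \frac{h}{2}$ ($H{\left(h \right)} = h \left(- \frac{1}{2}\right) = - \frac{h}{2}$)
$z{\left(J \right)} = 81$ ($z{\left(J \right)} = \left(-9\right)^{2} = 81$)
$U{\left(u \right)} = \frac{87}{26}$ ($U{\left(u \right)} = \frac{81 + 6}{50 - 24} = \frac{87}{26}$)
$\frac{1}{U{\left(78 \right)} + 9403} = \frac{1}{\frac{87}{26} + 9403} = \frac{1}{\frac{244565}{26}} = \frac{26}{244565}$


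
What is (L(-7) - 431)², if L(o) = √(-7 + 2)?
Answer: (431 - I*√5)² ≈ 1.8576e+5 - 1927.0*I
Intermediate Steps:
L(o) = I*√5 (L(o) = √(-5) = I*√5)
(L(-7) - 431)² = (I*√5 - 431)² = (-431 + I*√5)²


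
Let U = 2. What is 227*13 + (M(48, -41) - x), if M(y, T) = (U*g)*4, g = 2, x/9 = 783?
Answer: -4080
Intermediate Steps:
x = 7047 (x = 9*783 = 7047)
M(y, T) = 16 (M(y, T) = (2*2)*4 = 4*4 = 16)
227*13 + (M(48, -41) - x) = 227*13 + (16 - 1*7047) = 2951 + (16 - 7047) = 2951 - 7031 = -4080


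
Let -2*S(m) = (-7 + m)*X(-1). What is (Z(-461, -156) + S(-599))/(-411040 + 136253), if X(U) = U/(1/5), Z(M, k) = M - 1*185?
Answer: 2161/274787 ≈ 0.0078643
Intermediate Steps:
Z(M, k) = -185 + M (Z(M, k) = M - 185 = -185 + M)
X(U) = 5*U (X(U) = U/(⅕) = U*5 = 5*U)
S(m) = -35/2 + 5*m/2 (S(m) = -(-7 + m)*5*(-1)/2 = -(-7 + m)*(-5)/2 = -(35 - 5*m)/2 = -35/2 + 5*m/2)
(Z(-461, -156) + S(-599))/(-411040 + 136253) = ((-185 - 461) + (-35/2 + (5/2)*(-599)))/(-411040 + 136253) = (-646 + (-35/2 - 2995/2))/(-274787) = (-646 - 1515)*(-1/274787) = -2161*(-1/274787) = 2161/274787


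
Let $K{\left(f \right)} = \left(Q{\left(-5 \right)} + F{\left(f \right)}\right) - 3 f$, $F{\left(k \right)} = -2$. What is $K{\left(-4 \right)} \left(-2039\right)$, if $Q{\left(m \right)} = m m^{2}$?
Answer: $234485$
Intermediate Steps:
$Q{\left(m \right)} = m^{3}$
$K{\left(f \right)} = -127 - 3 f$ ($K{\left(f \right)} = \left(\left(-5\right)^{3} - 2\right) - 3 f = \left(-125 - 2\right) - 3 f = -127 - 3 f$)
$K{\left(-4 \right)} \left(-2039\right) = \left(-127 - -12\right) \left(-2039\right) = \left(-127 + 12\right) \left(-2039\right) = \left(-115\right) \left(-2039\right) = 234485$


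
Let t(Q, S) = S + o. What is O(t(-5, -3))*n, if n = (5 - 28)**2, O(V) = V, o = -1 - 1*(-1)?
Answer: -1587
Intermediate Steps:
o = 0 (o = -1 + 1 = 0)
t(Q, S) = S (t(Q, S) = S + 0 = S)
n = 529 (n = (-23)**2 = 529)
O(t(-5, -3))*n = -3*529 = -1587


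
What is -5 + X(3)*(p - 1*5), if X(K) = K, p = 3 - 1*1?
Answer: -14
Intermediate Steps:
p = 2 (p = 3 - 1 = 2)
-5 + X(3)*(p - 1*5) = -5 + 3*(2 - 1*5) = -5 + 3*(2 - 5) = -5 + 3*(-3) = -5 - 9 = -14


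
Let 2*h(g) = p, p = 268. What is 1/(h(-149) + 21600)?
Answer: 1/21734 ≈ 4.6011e-5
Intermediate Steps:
h(g) = 134 (h(g) = (½)*268 = 134)
1/(h(-149) + 21600) = 1/(134 + 21600) = 1/21734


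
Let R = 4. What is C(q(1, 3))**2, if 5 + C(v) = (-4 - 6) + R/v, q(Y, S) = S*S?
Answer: 17161/81 ≈ 211.86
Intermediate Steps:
q(Y, S) = S**2
C(v) = -15 + 4/v (C(v) = -5 + ((-4 - 6) + 4/v) = -5 + (-10 + 4/v) = -15 + 4/v)
C(q(1, 3))**2 = (-15 + 4/(3**2))**2 = (-15 + 4/9)**2 = (-131/9)**2 = 17161/81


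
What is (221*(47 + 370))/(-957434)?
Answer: -92157/957434 ≈ -0.096254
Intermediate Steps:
(221*(47 + 370))/(-957434) = (221*417)*(-1/957434) = 92157*(-1/957434) = -92157/957434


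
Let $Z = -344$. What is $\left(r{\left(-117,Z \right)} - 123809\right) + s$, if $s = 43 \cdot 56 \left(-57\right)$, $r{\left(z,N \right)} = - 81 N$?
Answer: $-233201$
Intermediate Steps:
$s = -137256$ ($s = 2408 \left(-57\right) = -137256$)
$\left(r{\left(-117,Z \right)} - 123809\right) + s = \left(\left(-81\right) \left(-344\right) - 123809\right) - 137256 = \left(27864 - 123809\right) - 137256 = -95945 - 137256 = -233201$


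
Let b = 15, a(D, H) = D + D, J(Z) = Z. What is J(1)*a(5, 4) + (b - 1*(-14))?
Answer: 39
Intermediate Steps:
a(D, H) = 2*D
J(1)*a(5, 4) + (b - 1*(-14)) = 1*(2*5) + (15 - 1*(-14)) = 1*10 + (15 + 14) = 10 + 29 = 39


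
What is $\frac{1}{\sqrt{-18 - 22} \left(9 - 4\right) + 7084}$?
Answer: $\frac{1771}{12546014} - \frac{5 i \sqrt{10}}{25092028} \approx 0.00014116 - 6.3014 \cdot 10^{-7} i$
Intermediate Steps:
$\frac{1}{\sqrt{-18 - 22} \left(9 - 4\right) + 7084} = \frac{1}{\sqrt{-40} \cdot 5 + 7084} = \frac{1}{2 i \sqrt{10} \cdot 5 + 7084} = \frac{1}{10 i \sqrt{10} + 7084} = \frac{1}{7084 + 10 i \sqrt{10}}$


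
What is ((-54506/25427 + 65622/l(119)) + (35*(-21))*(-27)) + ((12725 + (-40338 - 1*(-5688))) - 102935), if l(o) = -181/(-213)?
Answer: -127913498369/4602287 ≈ -27793.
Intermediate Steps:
l(o) = 181/213 (l(o) = -181*(-1/213) = 181/213)
((-54506/25427 + 65622/l(119)) + (35*(-21))*(-27)) + ((12725 + (-40338 - 1*(-5688))) - 102935) = ((-54506/25427 + 65622/(181/213)) + (35*(-21))*(-27)) + ((12725 + (-40338 - 1*(-5688))) - 102935) = ((-54506*1/25427 + 65622*(213/181)) - 735*(-27)) + ((12725 + (-40338 + 5688)) - 102935) = ((-54506/25427 + 13977486/181) + 19845) + ((12725 - 34650) - 102935) = (355395670936/4602287 + 19845) + (-21925 - 102935) = 446728056451/4602287 - 124860 = -127913498369/4602287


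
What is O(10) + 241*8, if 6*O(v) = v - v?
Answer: 1928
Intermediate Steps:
O(v) = 0 (O(v) = (v - v)/6 = (⅙)*0 = 0)
O(10) + 241*8 = 0 + 241*8 = 0 + 1928 = 1928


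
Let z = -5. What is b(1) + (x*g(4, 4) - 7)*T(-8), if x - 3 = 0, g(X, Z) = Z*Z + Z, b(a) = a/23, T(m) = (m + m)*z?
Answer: 97521/23 ≈ 4240.0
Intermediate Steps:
T(m) = -10*m (T(m) = (m + m)*(-5) = (2*m)*(-5) = -10*m)
b(a) = a/23 (b(a) = a*(1/23) = a/23)
g(X, Z) = Z + Z² (g(X, Z) = Z² + Z = Z + Z²)
x = 3 (x = 3 + 0 = 3)
b(1) + (x*g(4, 4) - 7)*T(-8) = (1/23)*1 + (3*(4*(1 + 4)) - 7)*(-10*(-8)) = 1/23 + (3*(4*5) - 7)*80 = 1/23 + (3*20 - 7)*80 = 1/23 + (60 - 7)*80 = 1/23 + 53*80 = 1/23 + 4240 = 97521/23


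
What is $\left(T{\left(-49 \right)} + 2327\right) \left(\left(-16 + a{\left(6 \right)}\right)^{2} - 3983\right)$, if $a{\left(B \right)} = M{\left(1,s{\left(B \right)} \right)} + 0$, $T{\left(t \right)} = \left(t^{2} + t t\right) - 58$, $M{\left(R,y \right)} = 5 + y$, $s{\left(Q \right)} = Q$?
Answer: $-27987018$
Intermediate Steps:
$T{\left(t \right)} = -58 + 2 t^{2}$ ($T{\left(t \right)} = \left(t^{2} + t^{2}\right) - 58 = 2 t^{2} - 58 = -58 + 2 t^{2}$)
$a{\left(B \right)} = 5 + B$ ($a{\left(B \right)} = \left(5 + B\right) + 0 = 5 + B$)
$\left(T{\left(-49 \right)} + 2327\right) \left(\left(-16 + a{\left(6 \right)}\right)^{2} - 3983\right) = \left(\left(-58 + 2 \left(-49\right)^{2}\right) + 2327\right) \left(\left(-16 + \left(5 + 6\right)\right)^{2} - 3983\right) = \left(\left(-58 + 2 \cdot 2401\right) + 2327\right) \left(\left(-16 + 11\right)^{2} - 3983\right) = \left(\left(-58 + 4802\right) + 2327\right) \left(\left(-5\right)^{2} - 3983\right) = \left(4744 + 2327\right) \left(25 - 3983\right) = 7071 \left(-3958\right) = -27987018$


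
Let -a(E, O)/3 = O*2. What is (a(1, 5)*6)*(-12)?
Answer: 2160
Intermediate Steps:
a(E, O) = -6*O (a(E, O) = -3*O*2 = -6*O)
(a(1, 5)*6)*(-12) = (-6*5*6)*(-12) = -30*6*(-12) = -180*(-12) = 2160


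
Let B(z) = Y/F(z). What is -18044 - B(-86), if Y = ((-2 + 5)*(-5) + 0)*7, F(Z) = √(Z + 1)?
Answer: -18044 - 21*I*√85/17 ≈ -18044.0 - 11.389*I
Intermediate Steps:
F(Z) = √(1 + Z)
Y = -105 (Y = (3*(-5) + 0)*7 = (-15 + 0)*7 = -15*7 = -105)
B(z) = -105/√(1 + z)
-18044 - B(-86) = -18044 - (-105)/√(1 - 86) = -18044 - (-105)/√(-85) = -18044 - (-105)*(-I*√85/85) = -18044 - 21*I*√85/17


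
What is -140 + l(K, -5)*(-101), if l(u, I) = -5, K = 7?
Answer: 365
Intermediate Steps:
-140 + l(K, -5)*(-101) = -140 - 5*(-101) = -140 + 505 = 365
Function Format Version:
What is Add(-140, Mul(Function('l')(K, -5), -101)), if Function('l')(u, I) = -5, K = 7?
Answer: 365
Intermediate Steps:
Add(-140, Mul(Function('l')(K, -5), -101)) = Add(-140, Mul(-5, -101)) = Add(-140, 505) = 365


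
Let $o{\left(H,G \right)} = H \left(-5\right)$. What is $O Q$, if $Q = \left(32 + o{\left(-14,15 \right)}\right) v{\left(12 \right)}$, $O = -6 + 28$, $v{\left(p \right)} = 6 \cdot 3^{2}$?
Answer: $121176$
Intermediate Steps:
$o{\left(H,G \right)} = - 5 H$
$v{\left(p \right)} = 54$ ($v{\left(p \right)} = 6 \cdot 9 = 54$)
$O = 22$
$Q = 5508$ ($Q = \left(32 - -70\right) 54 = \left(32 + 70\right) 54 = 102 \cdot 54 = 5508$)
$O Q = 22 \cdot 5508 = 121176$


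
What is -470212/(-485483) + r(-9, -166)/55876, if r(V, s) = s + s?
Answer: 6528096339/6781712027 ≈ 0.96260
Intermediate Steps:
r(V, s) = 2*s
-470212/(-485483) + r(-9, -166)/55876 = -470212/(-485483) + (2*(-166))/55876 = -470212*(-1/485483) - 332*1/55876 = 470212/485483 - 83/13969 = 6528096339/6781712027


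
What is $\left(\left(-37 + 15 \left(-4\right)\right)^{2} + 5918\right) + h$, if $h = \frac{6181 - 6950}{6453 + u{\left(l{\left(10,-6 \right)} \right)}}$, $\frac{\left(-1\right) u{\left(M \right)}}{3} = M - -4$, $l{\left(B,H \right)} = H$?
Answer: $\frac{98996324}{6459} \approx 15327.0$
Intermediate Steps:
$u{\left(M \right)} = -12 - 3 M$ ($u{\left(M \right)} = - 3 \left(M - -4\right) = - 3 \left(M + 4\right) = - 3 \left(4 + M\right) = -12 - 3 M$)
$h = - \frac{769}{6459}$ ($h = \frac{6181 - 6950}{6453 - -6} = - \frac{769}{6453 + \left(-12 + 18\right)} = - \frac{769}{6453 + 6} = - \frac{769}{6459} \approx -0.11906$)
$\left(\left(-37 + 15 \left(-4\right)\right)^{2} + 5918\right) + h = \left(\left(-37 + 15 \left(-4\right)\right)^{2} + 5918\right) - \frac{769}{6459} = \left(\left(-37 - 60\right)^{2} + 5918\right) - \frac{769}{6459} = \left(\left(-97\right)^{2} + 5918\right) - \frac{769}{6459} = \left(9409 + 5918\right) - \frac{769}{6459} = 15327 - \frac{769}{6459} = \frac{98996324}{6459}$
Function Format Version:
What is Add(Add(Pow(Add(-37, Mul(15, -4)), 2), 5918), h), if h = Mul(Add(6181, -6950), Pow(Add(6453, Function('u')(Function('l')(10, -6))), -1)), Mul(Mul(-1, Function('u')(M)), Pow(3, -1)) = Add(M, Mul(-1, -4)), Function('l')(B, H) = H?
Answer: Rational(98996324, 6459) ≈ 15327.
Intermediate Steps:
Function('u')(M) = Add(-12, Mul(-3, M)) (Function('u')(M) = Mul(-3, Add(M, Mul(-1, -4))) = Mul(-3, Add(M, 4)) = Mul(-3, Add(4, M)) = Add(-12, Mul(-3, M)))
h = Rational(-769, 6459) (h = Mul(Add(6181, -6950), Pow(Add(6453, Add(-12, Mul(-3, -6))), -1)) = Mul(-769, Pow(Add(6453, Add(-12, 18)), -1)) = Mul(-769, Pow(Add(6453, 6), -1)) = Mul(-769, Pow(6459, -1)) = Mul(-769, Rational(1, 6459)) = Rational(-769, 6459) ≈ -0.11906)
Add(Add(Pow(Add(-37, Mul(15, -4)), 2), 5918), h) = Add(Add(Pow(Add(-37, Mul(15, -4)), 2), 5918), Rational(-769, 6459)) = Add(Add(Pow(Add(-37, -60), 2), 5918), Rational(-769, 6459)) = Add(Add(Pow(-97, 2), 5918), Rational(-769, 6459)) = Add(Add(9409, 5918), Rational(-769, 6459)) = Add(15327, Rational(-769, 6459)) = Rational(98996324, 6459)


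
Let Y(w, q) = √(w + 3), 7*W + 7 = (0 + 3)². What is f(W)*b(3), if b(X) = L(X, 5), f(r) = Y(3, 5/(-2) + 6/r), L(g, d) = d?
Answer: 5*√6 ≈ 12.247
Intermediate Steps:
W = 2/7 (W = -1 + (0 + 3)²/7 = -1 + (⅐)*3² = -1 + (⅐)*9 = -1 + 9/7 = 2/7 ≈ 0.28571)
Y(w, q) = √(3 + w)
f(r) = √6 (f(r) = √(3 + 3) = √6)
b(X) = 5
f(W)*b(3) = √6*5 = 5*√6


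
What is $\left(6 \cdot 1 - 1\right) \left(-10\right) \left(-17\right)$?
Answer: $850$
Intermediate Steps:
$\left(6 \cdot 1 - 1\right) \left(-10\right) \left(-17\right) = \left(6 - 1\right) \left(-10\right) \left(-17\right) = 5 \left(-10\right) \left(-17\right) = \left(-50\right) \left(-17\right) = 850$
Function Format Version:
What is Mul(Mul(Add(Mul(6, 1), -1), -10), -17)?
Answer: 850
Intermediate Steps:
Mul(Mul(Add(Mul(6, 1), -1), -10), -17) = Mul(Mul(Add(6, -1), -10), -17) = Mul(Mul(5, -10), -17) = Mul(-50, -17) = 850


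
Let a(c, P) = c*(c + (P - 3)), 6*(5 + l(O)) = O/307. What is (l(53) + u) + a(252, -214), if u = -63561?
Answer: -100842079/1842 ≈ -54746.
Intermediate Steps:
l(O) = -5 + O/1842 (l(O) = -5 + (O/307)/6 = -5 + O/1842)
a(c, P) = c*(-3 + P + c) (a(c, P) = c*(c + (-3 + P)) = c*(-3 + P + c))
(l(53) + u) + a(252, -214) = ((-5 + (1/1842)*53) - 63561) + 252*(-3 - 214 + 252) = ((-5 + 53/1842) - 63561) + 252*35 = (-9157/1842 - 63561) + 8820 = -117088519/1842 + 8820 = -100842079/1842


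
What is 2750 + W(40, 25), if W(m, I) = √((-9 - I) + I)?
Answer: 2750 + 3*I ≈ 2750.0 + 3.0*I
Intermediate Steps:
W(m, I) = 3*I (W(m, I) = √(-9) = 3*I)
2750 + W(40, 25) = 2750 + 3*I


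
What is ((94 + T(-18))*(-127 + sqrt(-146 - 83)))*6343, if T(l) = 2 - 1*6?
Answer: -72500490 + 570870*I*sqrt(229) ≈ -7.25e+7 + 8.6388e+6*I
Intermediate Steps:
T(l) = -4 (T(l) = 2 - 6 = -4)
((94 + T(-18))*(-127 + sqrt(-146 - 83)))*6343 = ((94 - 4)*(-127 + sqrt(-146 - 83)))*6343 = (90*(-127 + sqrt(-229)))*6343 = (90*(-127 + I*sqrt(229)))*6343 = (-11430 + 90*I*sqrt(229))*6343 = -72500490 + 570870*I*sqrt(229)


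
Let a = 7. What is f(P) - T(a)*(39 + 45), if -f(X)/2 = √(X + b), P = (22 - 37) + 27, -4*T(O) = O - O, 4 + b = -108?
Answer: -20*I ≈ -20.0*I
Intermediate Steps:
b = -112 (b = -4 - 108 = -112)
T(O) = 0 (T(O) = -(O - O)/4 = -¼*0 = 0)
P = 12 (P = -15 + 27 = 12)
f(X) = -2*√(-112 + X) (f(X) = -2*√(X - 112) = -2*√(-112 + X))
f(P) - T(a)*(39 + 45) = -2*√(-112 + 12) - 0*(39 + 45) = -20*I - 0*84 = -20*I - 1*0 = -20*I + 0 = -20*I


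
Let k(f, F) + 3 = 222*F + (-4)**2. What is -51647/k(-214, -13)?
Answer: 51647/2873 ≈ 17.977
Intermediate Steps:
k(f, F) = 13 + 222*F (k(f, F) = -3 + (222*F + (-4)**2) = -3 + (222*F + 16) = -3 + (16 + 222*F) = 13 + 222*F)
-51647/k(-214, -13) = -51647/(13 + 222*(-13)) = -51647/(13 - 2886) = -51647/(-2873) = -51647*(-1/2873) = 51647/2873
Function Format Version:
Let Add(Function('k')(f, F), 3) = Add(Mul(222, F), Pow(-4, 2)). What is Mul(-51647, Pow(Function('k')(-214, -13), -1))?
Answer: Rational(51647, 2873) ≈ 17.977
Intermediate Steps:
Function('k')(f, F) = Add(13, Mul(222, F)) (Function('k')(f, F) = Add(-3, Add(Mul(222, F), Pow(-4, 2))) = Add(-3, Add(Mul(222, F), 16)) = Add(-3, Add(16, Mul(222, F))) = Add(13, Mul(222, F)))
Mul(-51647, Pow(Function('k')(-214, -13), -1)) = Mul(-51647, Pow(Add(13, Mul(222, -13)), -1)) = Mul(-51647, Pow(Add(13, -2886), -1)) = Mul(-51647, Pow(-2873, -1)) = Mul(-51647, Rational(-1, 2873)) = Rational(51647, 2873)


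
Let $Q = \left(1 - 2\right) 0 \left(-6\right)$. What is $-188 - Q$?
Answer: $-188$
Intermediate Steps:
$Q = 0$ ($Q = \left(1 - 2\right) 0 \left(-6\right) = \left(-1\right) 0 \left(-6\right) = 0 \left(-6\right) = 0$)
$-188 - Q = -188 - 0 = -188 + 0 = -188$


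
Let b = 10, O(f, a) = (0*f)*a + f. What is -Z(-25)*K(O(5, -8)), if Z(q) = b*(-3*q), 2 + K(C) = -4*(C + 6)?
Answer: 34500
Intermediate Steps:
O(f, a) = f (O(f, a) = 0*a + f = 0 + f = f)
K(C) = -26 - 4*C (K(C) = -2 - 4*(C + 6) = -2 - 4*(6 + C) = -2 + (-24 - 4*C) = -26 - 4*C)
Z(q) = -30*q (Z(q) = 10*(-3*q) = -30*q)
-Z(-25)*K(O(5, -8)) = -(-30*(-25))*(-26 - 4*5) = -750*(-26 - 20) = -750*(-46) = -1*(-34500) = 34500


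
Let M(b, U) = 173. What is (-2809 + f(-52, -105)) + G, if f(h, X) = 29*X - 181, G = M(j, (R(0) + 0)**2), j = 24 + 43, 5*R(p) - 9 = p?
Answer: -5862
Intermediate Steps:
R(p) = 9/5 + p/5
j = 67
G = 173
f(h, X) = -181 + 29*X
(-2809 + f(-52, -105)) + G = (-2809 + (-181 + 29*(-105))) + 173 = (-2809 + (-181 - 3045)) + 173 = (-2809 - 3226) + 173 = -6035 + 173 = -5862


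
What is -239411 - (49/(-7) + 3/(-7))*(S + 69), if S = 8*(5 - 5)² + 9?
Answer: -1671821/7 ≈ -2.3883e+5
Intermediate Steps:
S = 9 (S = 8*0² + 9 = 8*0 + 9 = 0 + 9 = 9)
-239411 - (49/(-7) + 3/(-7))*(S + 69) = -239411 - (49/(-7) + 3/(-7))*(9 + 69) = -239411 - (49*(-⅐) + 3*(-⅐))*78 = -239411 - (-7 - 3/7)*78 = -239411 - (-52)*78/7 = -239411 - 1*(-4056/7) = -239411 + 4056/7 = -1671821/7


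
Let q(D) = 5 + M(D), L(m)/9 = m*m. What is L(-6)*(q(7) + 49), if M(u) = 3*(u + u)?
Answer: 31104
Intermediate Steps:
M(u) = 6*u (M(u) = 3*(2*u) = 6*u)
L(m) = 9*m² (L(m) = 9*(m*m) = 9*m²)
q(D) = 5 + 6*D
L(-6)*(q(7) + 49) = (9*(-6)²)*((5 + 6*7) + 49) = (9*36)*((5 + 42) + 49) = 324*(47 + 49) = 324*96 = 31104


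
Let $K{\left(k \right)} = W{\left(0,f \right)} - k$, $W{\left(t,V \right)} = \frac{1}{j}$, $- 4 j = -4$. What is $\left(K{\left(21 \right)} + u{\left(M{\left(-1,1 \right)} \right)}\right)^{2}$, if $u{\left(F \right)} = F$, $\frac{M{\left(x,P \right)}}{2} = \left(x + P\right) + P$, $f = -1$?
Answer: $324$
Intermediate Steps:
$M{\left(x,P \right)} = 2 x + 4 P$ ($M{\left(x,P \right)} = 2 \left(\left(x + P\right) + P\right) = 2 \left(\left(P + x\right) + P\right) = 2 \left(x + 2 P\right) = 2 x + 4 P$)
$j = 1$ ($j = \left(- \frac{1}{4}\right) \left(-4\right) = 1$)
$W{\left(t,V \right)} = 1$ ($W{\left(t,V \right)} = 1^{-1} = 1$)
$K{\left(k \right)} = 1 - k$
$\left(K{\left(21 \right)} + u{\left(M{\left(-1,1 \right)} \right)}\right)^{2} = \left(\left(1 - 21\right) + \left(2 \left(-1\right) + 4 \cdot 1\right)\right)^{2} = \left(\left(1 - 21\right) + \left(-2 + 4\right)\right)^{2} = \left(-20 + 2\right)^{2} = \left(-18\right)^{2} = 324$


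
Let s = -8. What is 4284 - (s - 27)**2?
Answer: 3059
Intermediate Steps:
4284 - (s - 27)**2 = 4284 - (-8 - 27)**2 = 4284 - 1*(-35)**2 = 4284 - 1*1225 = 4284 - 1225 = 3059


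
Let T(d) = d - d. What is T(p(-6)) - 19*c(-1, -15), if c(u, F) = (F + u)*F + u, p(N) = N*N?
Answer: -4541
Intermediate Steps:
p(N) = N²
c(u, F) = u + F*(F + u) (c(u, F) = F*(F + u) + u = u + F*(F + u))
T(d) = 0
T(p(-6)) - 19*c(-1, -15) = 0 - 19*(-1 + (-15)² - 15*(-1)) = 0 - 19*(-1 + 225 + 15) = 0 - 19*239 = 0 - 4541 = -4541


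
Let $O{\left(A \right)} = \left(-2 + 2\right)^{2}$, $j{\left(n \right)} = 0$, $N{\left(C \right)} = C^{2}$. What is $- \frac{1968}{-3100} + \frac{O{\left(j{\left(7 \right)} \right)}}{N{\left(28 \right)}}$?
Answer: $\frac{492}{775} \approx 0.63484$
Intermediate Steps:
$O{\left(A \right)} = 0$ ($O{\left(A \right)} = 0^{2} = 0$)
$- \frac{1968}{-3100} + \frac{O{\left(j{\left(7 \right)} \right)}}{N{\left(28 \right)}} = - \frac{1968}{-3100} + \frac{0}{28^{2}} = \left(-1968\right) \left(- \frac{1}{3100}\right) + \frac{0}{784} = \frac{492}{775} + 0 \cdot \frac{1}{784} = \frac{492}{775} + 0 = \frac{492}{775}$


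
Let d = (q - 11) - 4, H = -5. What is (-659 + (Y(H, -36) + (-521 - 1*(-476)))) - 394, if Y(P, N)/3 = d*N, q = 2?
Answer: 306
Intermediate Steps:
d = -13 (d = (2 - 11) - 4 = -9 - 4 = -13)
Y(P, N) = -39*N (Y(P, N) = 3*(-13*N) = -39*N)
(-659 + (Y(H, -36) + (-521 - 1*(-476)))) - 394 = (-659 + (-39*(-36) + (-521 - 1*(-476)))) - 394 = (-659 + (1404 + (-521 + 476))) - 394 = (-659 + (1404 - 45)) - 394 = (-659 + 1359) - 394 = 700 - 394 = 306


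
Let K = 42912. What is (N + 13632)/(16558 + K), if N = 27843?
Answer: 8295/11894 ≈ 0.69741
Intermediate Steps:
(N + 13632)/(16558 + K) = (27843 + 13632)/(16558 + 42912) = 41475/59470 = 41475*(1/59470) = 8295/11894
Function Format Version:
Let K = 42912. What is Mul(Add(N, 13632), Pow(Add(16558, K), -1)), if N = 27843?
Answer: Rational(8295, 11894) ≈ 0.69741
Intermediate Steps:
Mul(Add(N, 13632), Pow(Add(16558, K), -1)) = Mul(Add(27843, 13632), Pow(Add(16558, 42912), -1)) = Mul(41475, Pow(59470, -1)) = Mul(41475, Rational(1, 59470)) = Rational(8295, 11894)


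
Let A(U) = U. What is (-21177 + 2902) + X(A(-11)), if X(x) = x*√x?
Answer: -18275 - 11*I*√11 ≈ -18275.0 - 36.483*I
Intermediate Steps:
X(x) = x^(3/2)
(-21177 + 2902) + X(A(-11)) = (-21177 + 2902) + (-11)^(3/2) = -18275 - 11*I*√11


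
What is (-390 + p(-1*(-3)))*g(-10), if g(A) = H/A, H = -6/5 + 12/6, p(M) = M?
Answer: 774/25 ≈ 30.960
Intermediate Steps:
H = ⅘ (H = -6*⅕ + 12*(⅙) = -6/5 + 2 = ⅘ ≈ 0.80000)
g(A) = 4/(5*A)
(-390 + p(-1*(-3)))*g(-10) = (-390 - 1*(-3))*((⅘)/(-10)) = (-390 + 3)*((⅘)*(-⅒)) = -387*(-2/25) = 774/25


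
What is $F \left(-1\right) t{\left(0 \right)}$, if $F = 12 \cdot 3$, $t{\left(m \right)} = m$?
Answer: $0$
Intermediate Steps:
$F = 36$
$F \left(-1\right) t{\left(0 \right)} = 36 \left(-1\right) 0 = \left(-36\right) 0 = 0$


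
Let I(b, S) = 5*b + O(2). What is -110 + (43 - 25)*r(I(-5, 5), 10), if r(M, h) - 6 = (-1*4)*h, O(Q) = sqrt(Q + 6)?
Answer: -722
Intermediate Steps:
O(Q) = sqrt(6 + Q)
I(b, S) = 2*sqrt(2) + 5*b (I(b, S) = 5*b + sqrt(6 + 2) = 5*b + sqrt(8) = 5*b + 2*sqrt(2) = 2*sqrt(2) + 5*b)
r(M, h) = 6 - 4*h (r(M, h) = 6 + (-1*4)*h = 6 - 4*h)
-110 + (43 - 25)*r(I(-5, 5), 10) = -110 + (43 - 25)*(6 - 4*10) = -110 + 18*(6 - 40) = -110 + 18*(-34) = -110 - 612 = -722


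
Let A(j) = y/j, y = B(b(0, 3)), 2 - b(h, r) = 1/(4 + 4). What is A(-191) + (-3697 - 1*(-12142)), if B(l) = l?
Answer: 12903945/1528 ≈ 8445.0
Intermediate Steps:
b(h, r) = 15/8 (b(h, r) = 2 - 1/(4 + 4) = 2 - 1/8 = 15/8)
y = 15/8 ≈ 1.8750
A(j) = 15/(8*j)
A(-191) + (-3697 - 1*(-12142)) = (15/8)/(-191) + (-3697 - 1*(-12142)) = (15/8)*(-1/191) + (-3697 + 12142) = -15/1528 + 8445 = 12903945/1528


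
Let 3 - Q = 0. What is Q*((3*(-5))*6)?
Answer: -270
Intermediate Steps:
Q = 3 (Q = 3 - 1*0 = 3 + 0 = 3)
Q*((3*(-5))*6) = 3*((3*(-5))*6) = 3*(-15*6) = 3*(-90) = -270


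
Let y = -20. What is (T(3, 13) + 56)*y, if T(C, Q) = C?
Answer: -1180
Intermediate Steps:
(T(3, 13) + 56)*y = (3 + 56)*(-20) = 59*(-20) = -1180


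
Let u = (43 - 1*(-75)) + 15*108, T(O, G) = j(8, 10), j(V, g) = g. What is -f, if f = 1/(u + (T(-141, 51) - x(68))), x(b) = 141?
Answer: -1/1607 ≈ -0.00062228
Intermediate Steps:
T(O, G) = 10
u = 1738 (u = (43 + 75) + 1620 = 118 + 1620 = 1738)
f = 1/1607 (f = 1/(1738 + (10 - 1*141)) = 1/(1738 + (10 - 141)) = 1/(1738 - 131) = 1/1607 ≈ 0.00062228)
-f = -1*1/1607 = -1/1607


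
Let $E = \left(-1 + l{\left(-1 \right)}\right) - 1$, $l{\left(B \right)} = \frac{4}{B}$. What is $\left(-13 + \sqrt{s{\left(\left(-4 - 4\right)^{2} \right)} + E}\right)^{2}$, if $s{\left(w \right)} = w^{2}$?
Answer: $\left(13 - \sqrt{4090}\right)^{2} \approx 2596.2$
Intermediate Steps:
$E = -6$ ($E = \left(-1 + \frac{4}{-1}\right) - 1 = \left(-1 + 4 \left(-1\right)\right) - 1 = \left(-1 - 4\right) - 1 = -5 - 1 = -6$)
$\left(-13 + \sqrt{s{\left(\left(-4 - 4\right)^{2} \right)} + E}\right)^{2} = \left(-13 + \sqrt{\left(\left(-4 - 4\right)^{2}\right)^{2} - 6}\right)^{2} = \left(-13 + \sqrt{\left(\left(-8\right)^{2}\right)^{2} - 6}\right)^{2} = \left(-13 + \sqrt{64^{2} - 6}\right)^{2} = \left(-13 + \sqrt{4096 - 6}\right)^{2} = \left(-13 + \sqrt{4090}\right)^{2}$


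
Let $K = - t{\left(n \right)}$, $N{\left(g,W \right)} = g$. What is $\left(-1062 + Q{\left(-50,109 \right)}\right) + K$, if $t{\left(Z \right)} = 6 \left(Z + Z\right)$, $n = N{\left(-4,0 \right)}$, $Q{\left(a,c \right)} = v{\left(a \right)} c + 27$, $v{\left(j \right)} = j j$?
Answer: $271513$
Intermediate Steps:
$v{\left(j \right)} = j^{2}$
$Q{\left(a,c \right)} = 27 + c a^{2}$ ($Q{\left(a,c \right)} = a^{2} c + 27 = c a^{2} + 27 = 27 + c a^{2}$)
$n = -4$
$t{\left(Z \right)} = 12 Z$ ($t{\left(Z \right)} = 6 \cdot 2 Z = 12 Z$)
$K = 48$ ($K = - 12 \left(-4\right) = \left(-1\right) \left(-48\right) = 48$)
$\left(-1062 + Q{\left(-50,109 \right)}\right) + K = \left(-1062 + \left(27 + 109 \left(-50\right)^{2}\right)\right) + 48 = \left(-1062 + \left(27 + 109 \cdot 2500\right)\right) + 48 = \left(-1062 + \left(27 + 272500\right)\right) + 48 = \left(-1062 + 272527\right) + 48 = 271465 + 48 = 271513$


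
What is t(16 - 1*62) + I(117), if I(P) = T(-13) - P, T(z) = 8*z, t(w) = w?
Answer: -267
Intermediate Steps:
I(P) = -104 - P (I(P) = 8*(-13) - P = -104 - P)
t(16 - 1*62) + I(117) = (16 - 1*62) + (-104 - 1*117) = (16 - 62) + (-104 - 117) = -46 - 221 = -267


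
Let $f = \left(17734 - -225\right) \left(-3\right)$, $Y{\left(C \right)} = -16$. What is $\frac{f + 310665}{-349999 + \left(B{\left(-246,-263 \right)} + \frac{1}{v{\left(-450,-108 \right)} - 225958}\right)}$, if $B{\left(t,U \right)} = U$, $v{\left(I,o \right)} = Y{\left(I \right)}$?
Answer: $- \frac{58027411512}{79150105189} \approx -0.73313$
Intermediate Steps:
$v{\left(I,o \right)} = -16$
$f = -53877$ ($f = \left(17734 + 225\right) \left(-3\right) = 17959 \left(-3\right) = -53877$)
$\frac{f + 310665}{-349999 + \left(B{\left(-246,-263 \right)} + \frac{1}{v{\left(-450,-108 \right)} - 225958}\right)} = \frac{-53877 + 310665}{-349999 - \left(263 - \frac{1}{-16 - 225958}\right)} = \frac{256788}{-349999 - \left(263 - \frac{1}{-225974}\right)} = \frac{256788}{-349999 - \frac{59431163}{225974}} = \frac{256788}{- \frac{79150105189}{225974}} = 256788 \left(- \frac{225974}{79150105189}\right) = - \frac{58027411512}{79150105189}$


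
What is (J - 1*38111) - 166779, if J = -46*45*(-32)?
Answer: -138650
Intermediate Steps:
J = 66240 (J = -2070*(-32) = 66240)
(J - 1*38111) - 166779 = (66240 - 1*38111) - 166779 = (66240 - 38111) - 166779 = 28129 - 166779 = -138650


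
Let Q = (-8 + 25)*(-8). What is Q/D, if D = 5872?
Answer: -17/734 ≈ -0.023161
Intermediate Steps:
Q = -136 (Q = 17*(-8) = -136)
Q/D = -136/5872 = -136*1/5872 = -17/734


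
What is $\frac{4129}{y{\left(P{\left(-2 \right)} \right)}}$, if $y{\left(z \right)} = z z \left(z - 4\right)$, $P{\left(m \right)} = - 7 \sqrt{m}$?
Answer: $\frac{4129}{2793} - \frac{4129 i \sqrt{2}}{1596} \approx 1.4783 - 3.6587 i$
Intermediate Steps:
$y{\left(z \right)} = z^{2} \left(-4 + z\right)$
$\frac{4129}{y{\left(P{\left(-2 \right)} \right)}} = \frac{4129}{\left(- 7 \sqrt{-2}\right)^{2} \left(-4 - 7 \sqrt{-2}\right)} = \frac{4129}{\left(- 7 i \sqrt{2}\right)^{2} \left(-4 - 7 i \sqrt{2}\right)} = \frac{4129}{\left(-98\right) \left(-4 - 7 i \sqrt{2}\right)} = \frac{4129}{392 + 686 i \sqrt{2}}$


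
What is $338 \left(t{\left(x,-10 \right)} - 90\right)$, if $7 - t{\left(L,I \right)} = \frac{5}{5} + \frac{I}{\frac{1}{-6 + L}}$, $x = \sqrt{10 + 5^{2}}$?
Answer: $-48672 + 3380 \sqrt{35} \approx -28676.0$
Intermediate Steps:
$x = \sqrt{35}$ ($x = \sqrt{10 + 25} = \sqrt{35} \approx 5.9161$)
$t{\left(L,I \right)} = 6 - I \left(-6 + L\right)$ ($t{\left(L,I \right)} = 7 - \left(\frac{5}{5} + \frac{I}{\frac{1}{-6 + L}}\right) = 7 - \left(5 \cdot \frac{1}{5} + I \left(-6 + L\right)\right) = 7 - \left(1 + I \left(-6 + L\right)\right) = 6 - I \left(-6 + L\right)$)
$338 \left(t{\left(x,-10 \right)} - 90\right) = 338 \left(\left(6 + 6 \left(-10\right) - - 10 \sqrt{35}\right) - 90\right) = 338 \left(\left(6 - 60 + 10 \sqrt{35}\right) - 90\right) = 338 \left(\left(-54 + 10 \sqrt{35}\right) - 90\right) = 338 \left(-144 + 10 \sqrt{35}\right) = -48672 + 3380 \sqrt{35}$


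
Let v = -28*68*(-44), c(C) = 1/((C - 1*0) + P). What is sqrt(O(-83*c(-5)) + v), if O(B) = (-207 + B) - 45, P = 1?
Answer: 3*sqrt(37131)/2 ≈ 289.04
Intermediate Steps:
c(C) = 1/(1 + C) (c(C) = 1/((C - 1*0) + 1) = 1/((C + 0) + 1) = 1/(C + 1) = 1/(1 + C))
v = 83776 (v = -1904*(-44) = 83776)
O(B) = -252 + B
sqrt(O(-83*c(-5)) + v) = sqrt((-252 - 83/(1 - 5)) + 83776) = sqrt((-252 - 83/(-4)) + 83776) = sqrt((-252 - 83*(-1/4)) + 83776) = sqrt((-252 + 83/4) + 83776) = sqrt(-925/4 + 83776) = sqrt(334179/4) = 3*sqrt(37131)/2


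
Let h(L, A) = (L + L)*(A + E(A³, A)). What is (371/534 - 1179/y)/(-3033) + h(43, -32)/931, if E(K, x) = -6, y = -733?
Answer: -204239638193/58171963374 ≈ -3.5110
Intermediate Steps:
h(L, A) = 2*L*(-6 + A) (h(L, A) = (L + L)*(A - 6) = (2*L)*(-6 + A) = 2*L*(-6 + A))
(371/534 - 1179/y)/(-3033) + h(43, -32)/931 = (371/534 - 1179/(-733))/(-3033) + (2*43*(-6 - 32))/931 = (371*(1/534) - 1179*(-1/733))*(-1/3033) + (2*43*(-38))*(1/931) = (371/534 + 1179/733)*(-1/3033) - 3268*1/931 = (901529/391422)*(-1/3033) - 172/49 = -901529/1187182926 - 172/49 = -204239638193/58171963374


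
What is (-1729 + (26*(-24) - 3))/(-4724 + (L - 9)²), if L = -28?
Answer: 2356/3355 ≈ 0.70224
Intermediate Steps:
(-1729 + (26*(-24) - 3))/(-4724 + (L - 9)²) = (-1729 + (26*(-24) - 3))/(-4724 + (-28 - 9)²) = (-1729 + (-624 - 3))/(-4724 + (-37)²) = (-1729 - 627)/(-4724 + 1369) = -2356/(-3355) = -2356*(-1/3355) = 2356/3355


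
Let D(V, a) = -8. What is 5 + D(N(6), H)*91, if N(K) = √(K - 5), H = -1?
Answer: -723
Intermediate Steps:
N(K) = √(-5 + K)
5 + D(N(6), H)*91 = 5 - 8*91 = 5 - 728 = -723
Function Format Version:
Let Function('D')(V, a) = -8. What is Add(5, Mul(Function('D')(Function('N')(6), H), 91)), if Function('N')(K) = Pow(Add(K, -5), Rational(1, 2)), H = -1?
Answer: -723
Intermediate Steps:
Function('N')(K) = Pow(Add(-5, K), Rational(1, 2))
Add(5, Mul(Function('D')(Function('N')(6), H), 91)) = Add(5, Mul(-8, 91)) = Add(5, -728) = -723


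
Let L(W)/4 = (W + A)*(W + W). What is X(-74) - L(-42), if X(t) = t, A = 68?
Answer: 8662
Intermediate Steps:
L(W) = 8*W*(68 + W) (L(W) = 4*((W + 68)*(W + W)) = 4*((68 + W)*(2*W)) = 4*(2*W*(68 + W)) = 8*W*(68 + W))
X(-74) - L(-42) = -74 - 8*(-42)*(68 - 42) = -74 - 8*(-42)*26 = -74 - 1*(-8736) = -74 + 8736 = 8662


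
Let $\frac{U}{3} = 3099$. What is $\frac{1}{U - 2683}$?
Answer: $\frac{1}{6614} \approx 0.00015119$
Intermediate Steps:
$U = 9297$ ($U = 3 \cdot 3099 = 9297$)
$\frac{1}{U - 2683} = \frac{1}{9297 - 2683} = \frac{1}{6614}$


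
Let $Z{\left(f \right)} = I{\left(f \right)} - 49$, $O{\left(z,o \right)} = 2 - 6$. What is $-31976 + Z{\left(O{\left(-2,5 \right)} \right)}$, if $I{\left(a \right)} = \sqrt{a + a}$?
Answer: $-32025 + 2 i \sqrt{2} \approx -32025.0 + 2.8284 i$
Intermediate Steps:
$I{\left(a \right)} = \sqrt{2} \sqrt{a}$ ($I{\left(a \right)} = \sqrt{2 a} = \sqrt{2} \sqrt{a}$)
$O{\left(z,o \right)} = -4$
$Z{\left(f \right)} = -49 + \sqrt{2} \sqrt{f}$ ($Z{\left(f \right)} = \sqrt{2} \sqrt{f} - 49 = -49 + \sqrt{2} \sqrt{f}$)
$-31976 + Z{\left(O{\left(-2,5 \right)} \right)} = -31976 - \left(49 - \sqrt{2} \sqrt{-4}\right) = -31976 - \left(49 - \sqrt{2} \cdot 2 i\right) = -31976 - \left(49 - 2 i \sqrt{2}\right) = -32025 + 2 i \sqrt{2}$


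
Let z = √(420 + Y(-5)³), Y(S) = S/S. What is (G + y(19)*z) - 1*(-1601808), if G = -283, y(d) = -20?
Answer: 1601525 - 20*√421 ≈ 1.6011e+6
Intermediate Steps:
Y(S) = 1
z = √421 (z = √(420 + 1³) = √(420 + 1) = √421 ≈ 20.518)
(G + y(19)*z) - 1*(-1601808) = (-283 - 20*√421) - 1*(-1601808) = (-283 - 20*√421) + 1601808 = 1601525 - 20*√421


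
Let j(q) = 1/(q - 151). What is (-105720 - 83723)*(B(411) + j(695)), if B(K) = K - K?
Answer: -189443/544 ≈ -348.24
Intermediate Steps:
j(q) = 1/(-151 + q)
B(K) = 0
(-105720 - 83723)*(B(411) + j(695)) = (-105720 - 83723)*(0 + 1/(-151 + 695)) = -189443*(0 + 1/544) = -189443*1/544 = -189443/544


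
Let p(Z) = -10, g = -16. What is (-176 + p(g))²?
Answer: 34596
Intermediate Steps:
(-176 + p(g))² = (-176 - 10)² = (-186)² = 34596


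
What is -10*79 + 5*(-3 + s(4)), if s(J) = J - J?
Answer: -805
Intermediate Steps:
s(J) = 0
-10*79 + 5*(-3 + s(4)) = -10*79 + 5*(-3 + 0) = -790 + 5*(-3) = -790 - 15 = -805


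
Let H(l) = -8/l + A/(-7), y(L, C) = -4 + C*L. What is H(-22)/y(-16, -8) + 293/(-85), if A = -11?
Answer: -2784899/811580 ≈ -3.4315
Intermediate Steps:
H(l) = 11/7 - 8/l (H(l) = -8/l - 11/(-7) = -8/l - 11*(-1/7) = -8/l + 11/7 = 11/7 - 8/l)
H(-22)/y(-16, -8) + 293/(-85) = (11/7 - 8/(-22))/(-4 - 8*(-16)) + 293/(-85) = (11/7 - 8*(-1/22))/(-4 + 128) + 293*(-1/85) = (11/7 + 4/11)/124 - 293/85 = (149/77)*(1/124) - 293/85 = 149/9548 - 293/85 = -2784899/811580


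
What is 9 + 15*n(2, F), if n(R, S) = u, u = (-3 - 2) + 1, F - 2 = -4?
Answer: -51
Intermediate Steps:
F = -2 (F = 2 - 4 = -2)
u = -4 (u = -5 + 1 = -4)
n(R, S) = -4
9 + 15*n(2, F) = 9 + 15*(-4) = 9 - 60 = -51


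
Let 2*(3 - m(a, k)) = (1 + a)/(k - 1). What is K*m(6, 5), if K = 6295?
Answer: 107015/8 ≈ 13377.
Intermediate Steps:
m(a, k) = 3 - (1 + a)/(2*(-1 + k)) (m(a, k) = 3 - (1 + a)/(2*(k - 1)) = 3 - (1 + a)/(2*(-1 + k)))
K*m(6, 5) = 6295*((-7 - 1*6 + 6*5)/(2*(-1 + 5))) = 6295*((½)*(-7 - 6 + 30)/4) = 6295*((½)*(¼)*17) = 6295*(17/8) = 107015/8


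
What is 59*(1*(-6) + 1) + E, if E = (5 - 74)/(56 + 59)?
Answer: -1478/5 ≈ -295.60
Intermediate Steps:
E = -⅗ (E = -69/115 = -69*1/115 = -⅗ ≈ -0.60000)
59*(1*(-6) + 1) + E = 59*(1*(-6) + 1) - ⅗ = 59*(-6 + 1) - ⅗ = 59*(-5) - ⅗ = -295 - ⅗ = -1478/5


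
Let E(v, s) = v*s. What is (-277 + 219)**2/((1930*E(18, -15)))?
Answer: -841/130275 ≈ -0.0064556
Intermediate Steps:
E(v, s) = s*v
(-277 + 219)**2/((1930*E(18, -15))) = (-277 + 219)**2/((1930*(-15*18))) = (-58)**2/((1930*(-270))) = 3364/(-521100) = 3364*(-1/521100) = -841/130275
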